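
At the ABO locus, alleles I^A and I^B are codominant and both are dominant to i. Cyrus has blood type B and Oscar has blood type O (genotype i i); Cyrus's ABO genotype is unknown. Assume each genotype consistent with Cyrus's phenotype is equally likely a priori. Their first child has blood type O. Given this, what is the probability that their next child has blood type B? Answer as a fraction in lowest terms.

Possible genotypes: Cyrus ∈ {I^B I^B, I^B i}; Oscar ∈ {i i}.
Weight each parental genotype pair by prior × P(type-O child):
  I^B i × i i: posterior weight 1; P(next child type B) = 1/2.
Weighted sum = 1/2.

1/2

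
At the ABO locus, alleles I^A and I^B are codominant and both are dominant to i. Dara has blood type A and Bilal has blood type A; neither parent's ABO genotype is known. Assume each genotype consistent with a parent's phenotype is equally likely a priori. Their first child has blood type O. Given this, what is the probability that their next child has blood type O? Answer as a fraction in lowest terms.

Possible genotypes: Dara ∈ {I^A I^A, I^A i}; Bilal ∈ {I^A I^A, I^A i}.
Weight each parental genotype pair by prior × P(type-O child):
  I^A i × I^A i: posterior weight 1; P(next child type O) = 1/4.
Weighted sum = 1/4.

1/4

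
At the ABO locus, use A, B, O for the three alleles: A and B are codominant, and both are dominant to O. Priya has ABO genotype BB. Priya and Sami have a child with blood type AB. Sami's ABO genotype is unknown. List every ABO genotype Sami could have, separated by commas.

For each candidate genotype of Sami, check whether crossing it with BB can produce every observed child phenotype.
  AA → possible child types {AB} ✓
  AB → possible child types {B, AB} ✓
  AO → possible child types {B, AB} ✓
  BB → possible child types {B} ✗
  BO → possible child types {B} ✗
  OO → possible child types {B} ✗

AA, AB, AO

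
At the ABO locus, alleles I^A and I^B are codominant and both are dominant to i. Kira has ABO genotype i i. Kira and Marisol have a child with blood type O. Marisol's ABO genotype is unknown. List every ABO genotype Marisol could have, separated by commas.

I^A i, I^B i, i i

For each candidate genotype of Marisol, check whether crossing it with i i can produce every observed child phenotype.
  I^A I^A → possible child types {A} ✗
  I^A I^B → possible child types {A, B} ✗
  I^A i → possible child types {O, A} ✓
  I^B I^B → possible child types {B} ✗
  I^B i → possible child types {O, B} ✓
  i i → possible child types {O} ✓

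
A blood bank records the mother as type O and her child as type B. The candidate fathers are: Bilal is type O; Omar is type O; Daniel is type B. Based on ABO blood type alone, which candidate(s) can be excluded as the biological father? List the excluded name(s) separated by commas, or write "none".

Bilal, Omar

A candidate is excluded only if no genotype consistent with his phenotype could produce a type B child with a type O mother.
Bilal (type O): no genotype consistent with that phenotype can produce a type-B child with a type-O mother.
Omar (type O): no genotype consistent with that phenotype can produce a type-B child with a type-O mother.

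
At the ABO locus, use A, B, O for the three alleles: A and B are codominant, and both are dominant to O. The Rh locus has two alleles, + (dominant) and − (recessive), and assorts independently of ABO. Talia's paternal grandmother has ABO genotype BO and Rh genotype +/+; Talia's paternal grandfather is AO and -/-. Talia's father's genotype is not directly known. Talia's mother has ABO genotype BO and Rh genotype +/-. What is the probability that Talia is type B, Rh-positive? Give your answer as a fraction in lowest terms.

Talia's father's ABO genotype from BO × AO: 1/4 AB, 1/4 AO, 1/4 BO, 1/4 OO.
Crossing each possibility with the mother BO and summing P(type B): 1/4·1/2 + 1/4·1/4 + 1/4·3/4 + 1/4·1/2 = 1/2.
Similarly for Rh via the father's Rh distribution: P(Rh+) = 3/4.
Independent loci: 1/2 × 3/4 = 3/8.

3/8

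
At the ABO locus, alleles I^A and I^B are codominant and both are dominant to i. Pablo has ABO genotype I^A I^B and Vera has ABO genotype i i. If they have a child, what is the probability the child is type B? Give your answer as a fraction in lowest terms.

ABO cross I^A I^B × i i → offspring phenotypes: 1/2 A, 1/2 B.
So P(type B) = 1/2.

1/2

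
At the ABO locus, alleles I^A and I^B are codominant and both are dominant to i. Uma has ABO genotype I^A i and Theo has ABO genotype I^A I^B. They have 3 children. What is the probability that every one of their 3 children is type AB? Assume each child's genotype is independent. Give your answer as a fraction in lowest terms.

ABO cross I^A i × I^A I^B → 1/2 A, 1/4 B, 1/4 AB.
So P(type AB) = 1/4 per child.
All 3 independent: (1/4)^3 = 1/64.

1/64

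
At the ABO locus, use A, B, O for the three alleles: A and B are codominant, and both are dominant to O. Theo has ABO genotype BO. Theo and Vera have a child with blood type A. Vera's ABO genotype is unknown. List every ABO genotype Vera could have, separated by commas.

For each candidate genotype of Vera, check whether crossing it with BO can produce every observed child phenotype.
  AA → possible child types {A, AB} ✓
  AB → possible child types {A, B, AB} ✓
  AO → possible child types {O, A, B, AB} ✓
  BB → possible child types {B} ✗
  BO → possible child types {O, B} ✗
  OO → possible child types {O, B} ✗

AA, AB, AO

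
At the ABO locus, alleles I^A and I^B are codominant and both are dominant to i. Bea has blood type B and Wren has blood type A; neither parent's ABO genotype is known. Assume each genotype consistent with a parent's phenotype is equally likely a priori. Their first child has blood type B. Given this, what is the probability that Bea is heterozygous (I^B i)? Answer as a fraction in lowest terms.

Possible genotypes: Bea ∈ {I^B I^B, I^B i}; Wren ∈ {I^A I^A, I^A i}.
Weight each parental genotype pair by prior × P(type-B child):
  I^B I^B × I^A i: posterior weight 2/3.
  I^B i × I^A i: posterior weight 1/3.
Sum the posterior weight over pairs where Bea is I^B i: 1/3.

1/3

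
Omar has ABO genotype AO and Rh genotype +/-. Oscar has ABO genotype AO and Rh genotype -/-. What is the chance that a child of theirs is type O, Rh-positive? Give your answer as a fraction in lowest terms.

1/8

ABO cross AO × AO → offspring phenotypes: 1/4 O, 3/4 A.
Rh cross +/- × -/- → 1/2 Rh+, 1/2 Rh-.
Independent loci: P(type O, Rh-positive) = 1/4 × 1/2 = 1/8.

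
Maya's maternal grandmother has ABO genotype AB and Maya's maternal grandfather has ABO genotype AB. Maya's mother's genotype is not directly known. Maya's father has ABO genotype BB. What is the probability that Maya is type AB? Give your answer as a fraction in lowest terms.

Maya's mother's ABO genotype from AB × AB: 1/4 AA, 1/2 AB, 1/4 BB.
Crossing each possibility with the father BB and summing P(type AB): 1/4·1 + 1/2·1/2 + 1/4·0 = 1/2.

1/2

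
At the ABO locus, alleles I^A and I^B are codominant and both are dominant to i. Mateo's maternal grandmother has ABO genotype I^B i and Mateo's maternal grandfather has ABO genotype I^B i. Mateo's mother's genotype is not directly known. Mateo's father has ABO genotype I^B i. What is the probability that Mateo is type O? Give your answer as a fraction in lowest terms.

Mateo's mother's ABO genotype from I^B i × I^B i: 1/4 I^B I^B, 1/2 I^B i, 1/4 i i.
Crossing each possibility with the father I^B i and summing P(type O): 1/4·0 + 1/2·1/4 + 1/4·1/2 = 1/4.

1/4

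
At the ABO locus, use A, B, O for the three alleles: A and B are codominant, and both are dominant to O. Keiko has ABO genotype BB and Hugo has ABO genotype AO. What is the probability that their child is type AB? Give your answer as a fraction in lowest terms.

ABO cross BB × AO → offspring phenotypes: 1/2 B, 1/2 AB.
So P(type AB) = 1/2.

1/2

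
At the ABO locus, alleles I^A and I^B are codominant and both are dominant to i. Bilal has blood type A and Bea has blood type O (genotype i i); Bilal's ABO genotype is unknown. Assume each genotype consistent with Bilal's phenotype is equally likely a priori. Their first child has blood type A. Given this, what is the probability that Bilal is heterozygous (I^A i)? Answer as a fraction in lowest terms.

1/3

Possible genotypes: Bilal ∈ {I^A I^A, I^A i}; Bea ∈ {i i}.
Weight each parental genotype pair by prior × P(type-A child):
  I^A I^A × i i: posterior weight 2/3.
  I^A i × i i: posterior weight 1/3.
Sum the posterior weight over pairs where Bilal is I^A i: 1/3.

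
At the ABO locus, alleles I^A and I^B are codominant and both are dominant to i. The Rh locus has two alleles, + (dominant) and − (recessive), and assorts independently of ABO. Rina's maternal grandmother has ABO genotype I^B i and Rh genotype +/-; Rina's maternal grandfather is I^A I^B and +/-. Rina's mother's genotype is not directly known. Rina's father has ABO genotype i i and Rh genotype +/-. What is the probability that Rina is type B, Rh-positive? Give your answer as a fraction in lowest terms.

3/8

Rina's mother's ABO genotype from I^B i × I^A I^B: 1/4 I^A I^B, 1/4 I^A i, 1/4 I^B I^B, 1/4 I^B i.
Crossing each possibility with the father i i and summing P(type B): 1/4·1/2 + 1/4·0 + 1/4·1 + 1/4·1/2 = 1/2.
Similarly for Rh via the mother's Rh distribution: P(Rh+) = 3/4.
Independent loci: 1/2 × 3/4 = 3/8.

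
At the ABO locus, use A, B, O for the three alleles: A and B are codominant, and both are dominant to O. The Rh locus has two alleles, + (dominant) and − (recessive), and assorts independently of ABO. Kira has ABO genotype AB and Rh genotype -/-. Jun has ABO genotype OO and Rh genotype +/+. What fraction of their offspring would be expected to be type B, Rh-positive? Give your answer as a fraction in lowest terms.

ABO cross AB × OO → offspring phenotypes: 1/2 A, 1/2 B.
Rh cross -/- × +/+ → 1 Rh+.
Independent loci: P(type B, Rh-positive) = 1/2 × 1 = 1/2.

1/2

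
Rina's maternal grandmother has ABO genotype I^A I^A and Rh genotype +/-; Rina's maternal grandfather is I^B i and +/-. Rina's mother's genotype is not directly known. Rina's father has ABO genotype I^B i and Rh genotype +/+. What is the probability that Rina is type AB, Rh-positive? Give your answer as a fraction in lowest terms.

1/4

Rina's mother's ABO genotype from I^A I^A × I^B i: 1/2 I^A I^B, 1/2 I^A i.
Crossing each possibility with the father I^B i and summing P(type AB): 1/2·1/4 + 1/2·1/4 = 1/4.
Similarly for Rh via the mother's Rh distribution: P(Rh+) = 1.
Independent loci: 1/4 × 1 = 1/4.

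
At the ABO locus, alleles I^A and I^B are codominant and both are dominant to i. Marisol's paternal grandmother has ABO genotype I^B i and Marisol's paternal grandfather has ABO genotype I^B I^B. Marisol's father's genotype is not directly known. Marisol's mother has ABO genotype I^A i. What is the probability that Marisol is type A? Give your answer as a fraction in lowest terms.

Marisol's father's ABO genotype from I^B i × I^B I^B: 1/2 I^B I^B, 1/2 I^B i.
Crossing each possibility with the mother I^A i and summing P(type A): 1/2·0 + 1/2·1/4 = 1/8.

1/8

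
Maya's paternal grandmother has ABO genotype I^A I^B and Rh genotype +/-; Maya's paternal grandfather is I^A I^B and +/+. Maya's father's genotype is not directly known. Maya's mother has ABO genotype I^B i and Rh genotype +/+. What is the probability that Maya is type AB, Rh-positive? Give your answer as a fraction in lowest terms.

Maya's father's ABO genotype from I^A I^B × I^A I^B: 1/4 I^A I^A, 1/2 I^A I^B, 1/4 I^B I^B.
Crossing each possibility with the mother I^B i and summing P(type AB): 1/4·1/2 + 1/2·1/4 + 1/4·0 = 1/4.
Similarly for Rh via the father's Rh distribution: P(Rh+) = 1.
Independent loci: 1/4 × 1 = 1/4.

1/4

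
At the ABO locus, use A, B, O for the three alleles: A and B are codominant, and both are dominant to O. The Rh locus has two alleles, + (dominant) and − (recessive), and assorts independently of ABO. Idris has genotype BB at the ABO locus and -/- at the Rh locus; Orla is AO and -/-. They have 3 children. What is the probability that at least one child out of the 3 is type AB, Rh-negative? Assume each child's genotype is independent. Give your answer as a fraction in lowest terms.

ABO cross BB × AO → 1/2 B, 1/2 AB.
Rh cross -/- × -/- → 1 Rh-; so P(type AB, Rh-negative) = 1/2 × 1 = 1/2 per child.
P(none) = (1/2)^3 = 1/8; P(at least one) = 1 − 1/8 = 7/8.

7/8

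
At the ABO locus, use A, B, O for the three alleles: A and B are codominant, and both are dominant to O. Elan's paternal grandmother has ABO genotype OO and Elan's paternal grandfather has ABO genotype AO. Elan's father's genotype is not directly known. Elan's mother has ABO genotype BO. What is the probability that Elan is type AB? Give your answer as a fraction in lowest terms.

1/8

Elan's father's ABO genotype from OO × AO: 1/2 AO, 1/2 OO.
Crossing each possibility with the mother BO and summing P(type AB): 1/2·1/4 + 1/2·0 = 1/8.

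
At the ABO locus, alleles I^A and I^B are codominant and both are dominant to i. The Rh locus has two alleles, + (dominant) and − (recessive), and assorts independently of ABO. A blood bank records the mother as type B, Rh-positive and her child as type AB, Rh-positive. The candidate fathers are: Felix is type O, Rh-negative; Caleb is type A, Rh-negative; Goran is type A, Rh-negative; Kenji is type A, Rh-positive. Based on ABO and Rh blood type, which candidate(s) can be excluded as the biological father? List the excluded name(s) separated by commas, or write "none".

A candidate is excluded only if no genotype consistent with his phenotype could produce a type AB, Rh-positive child with a type B, Rh-positive mother.
Felix (type O, Rh-): no genotype consistent with that phenotype can produce a type-AB Rh+ child with a type-B mother.

Felix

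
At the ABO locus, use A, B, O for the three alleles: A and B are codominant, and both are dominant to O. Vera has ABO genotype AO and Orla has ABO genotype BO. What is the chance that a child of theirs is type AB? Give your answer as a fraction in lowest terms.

1/4

ABO cross AO × BO → offspring phenotypes: 1/4 O, 1/4 A, 1/4 B, 1/4 AB.
So P(type AB) = 1/4.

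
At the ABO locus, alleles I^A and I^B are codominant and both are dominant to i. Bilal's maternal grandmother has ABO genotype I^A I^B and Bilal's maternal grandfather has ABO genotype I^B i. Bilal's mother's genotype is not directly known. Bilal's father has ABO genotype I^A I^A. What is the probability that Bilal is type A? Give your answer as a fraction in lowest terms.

Bilal's mother's ABO genotype from I^A I^B × I^B i: 1/4 I^A I^B, 1/4 I^A i, 1/4 I^B I^B, 1/4 I^B i.
Crossing each possibility with the father I^A I^A and summing P(type A): 1/4·1/2 + 1/4·1 + 1/4·0 + 1/4·1/2 = 1/2.

1/2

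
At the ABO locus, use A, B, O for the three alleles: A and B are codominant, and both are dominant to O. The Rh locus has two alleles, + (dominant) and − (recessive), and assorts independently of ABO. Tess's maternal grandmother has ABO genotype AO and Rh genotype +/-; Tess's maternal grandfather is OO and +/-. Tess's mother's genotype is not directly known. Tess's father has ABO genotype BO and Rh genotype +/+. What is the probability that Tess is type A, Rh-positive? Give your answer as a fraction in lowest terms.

1/8

Tess's mother's ABO genotype from AO × OO: 1/2 AO, 1/2 OO.
Crossing each possibility with the father BO and summing P(type A): 1/2·1/4 + 1/2·0 = 1/8.
Similarly for Rh via the mother's Rh distribution: P(Rh+) = 1.
Independent loci: 1/8 × 1 = 1/8.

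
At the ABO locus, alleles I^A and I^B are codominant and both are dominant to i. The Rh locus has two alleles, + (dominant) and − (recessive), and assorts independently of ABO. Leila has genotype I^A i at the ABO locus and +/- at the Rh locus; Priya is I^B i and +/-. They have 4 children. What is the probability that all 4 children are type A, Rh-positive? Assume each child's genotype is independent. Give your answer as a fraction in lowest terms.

81/65536

ABO cross I^A i × I^B i → 1/4 O, 1/4 A, 1/4 B, 1/4 AB.
Rh cross +/- × +/- → 3/4 Rh+, 1/4 Rh-; so P(type A, Rh-positive) = 1/4 × 3/4 = 3/16 per child.
All 4 independent: (3/16)^4 = 81/65536.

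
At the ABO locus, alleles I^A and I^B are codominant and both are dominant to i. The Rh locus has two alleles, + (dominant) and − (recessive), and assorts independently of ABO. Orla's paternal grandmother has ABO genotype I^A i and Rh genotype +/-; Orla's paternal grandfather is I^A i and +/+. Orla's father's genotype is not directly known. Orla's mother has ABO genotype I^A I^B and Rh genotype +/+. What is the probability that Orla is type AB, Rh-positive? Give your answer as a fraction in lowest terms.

1/4

Orla's father's ABO genotype from I^A i × I^A i: 1/4 I^A I^A, 1/2 I^A i, 1/4 i i.
Crossing each possibility with the mother I^A I^B and summing P(type AB): 1/4·1/2 + 1/2·1/4 + 1/4·0 = 1/4.
Similarly for Rh via the father's Rh distribution: P(Rh+) = 1.
Independent loci: 1/4 × 1 = 1/4.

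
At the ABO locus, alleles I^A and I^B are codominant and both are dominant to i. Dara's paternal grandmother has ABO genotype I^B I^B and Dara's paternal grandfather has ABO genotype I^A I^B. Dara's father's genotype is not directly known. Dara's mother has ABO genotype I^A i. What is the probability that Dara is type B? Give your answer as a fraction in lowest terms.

3/8

Dara's father's ABO genotype from I^B I^B × I^A I^B: 1/2 I^A I^B, 1/2 I^B I^B.
Crossing each possibility with the mother I^A i and summing P(type B): 1/2·1/4 + 1/2·1/2 = 3/8.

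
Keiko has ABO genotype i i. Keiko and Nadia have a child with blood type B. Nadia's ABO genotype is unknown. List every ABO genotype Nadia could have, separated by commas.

I^A I^B, I^B I^B, I^B i

For each candidate genotype of Nadia, check whether crossing it with i i can produce every observed child phenotype.
  I^A I^A → possible child types {A} ✗
  I^A I^B → possible child types {A, B} ✓
  I^A i → possible child types {O, A} ✗
  I^B I^B → possible child types {B} ✓
  I^B i → possible child types {O, B} ✓
  i i → possible child types {O} ✗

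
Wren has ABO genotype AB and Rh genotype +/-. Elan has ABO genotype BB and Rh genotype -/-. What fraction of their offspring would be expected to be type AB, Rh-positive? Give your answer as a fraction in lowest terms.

1/4

ABO cross AB × BB → offspring phenotypes: 1/2 B, 1/2 AB.
Rh cross +/- × -/- → 1/2 Rh+, 1/2 Rh-.
Independent loci: P(type AB, Rh-positive) = 1/2 × 1/2 = 1/4.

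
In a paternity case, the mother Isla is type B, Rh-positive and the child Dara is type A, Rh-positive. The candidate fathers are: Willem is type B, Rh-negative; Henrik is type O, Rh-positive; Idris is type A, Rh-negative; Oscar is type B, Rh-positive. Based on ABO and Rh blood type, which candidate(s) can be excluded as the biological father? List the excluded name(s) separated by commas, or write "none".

Willem, Henrik, Oscar

A candidate is excluded only if no genotype consistent with his phenotype could produce a type A, Rh-positive child with a type B, Rh-positive mother.
Willem (type B, Rh-): no genotype consistent with that phenotype can produce a type-A Rh+ child with a type-B mother.
Henrik (type O, Rh+): no genotype consistent with that phenotype can produce a type-A Rh+ child with a type-B mother.
Oscar (type B, Rh+): no genotype consistent with that phenotype can produce a type-A Rh+ child with a type-B mother.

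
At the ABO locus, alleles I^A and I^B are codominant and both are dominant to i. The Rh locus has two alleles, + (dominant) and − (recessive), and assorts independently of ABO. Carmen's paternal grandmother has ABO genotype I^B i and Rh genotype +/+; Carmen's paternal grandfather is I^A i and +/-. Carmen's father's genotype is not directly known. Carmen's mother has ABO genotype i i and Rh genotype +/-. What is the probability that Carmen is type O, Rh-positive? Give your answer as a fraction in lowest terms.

Carmen's father's ABO genotype from I^B i × I^A i: 1/4 I^A I^B, 1/4 I^A i, 1/4 I^B i, 1/4 i i.
Crossing each possibility with the mother i i and summing P(type O): 1/4·0 + 1/4·1/2 + 1/4·1/2 + 1/4·1 = 1/2.
Similarly for Rh via the father's Rh distribution: P(Rh+) = 7/8.
Independent loci: 1/2 × 7/8 = 7/16.

7/16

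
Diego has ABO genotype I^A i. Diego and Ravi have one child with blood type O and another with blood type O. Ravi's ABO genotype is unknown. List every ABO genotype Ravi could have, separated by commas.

For each candidate genotype of Ravi, check whether crossing it with I^A i can produce every observed child phenotype.
  I^A I^A → possible child types {A} ✗
  I^A I^B → possible child types {A, B, AB} ✗
  I^A i → possible child types {O, A} ✓
  I^B I^B → possible child types {B, AB} ✗
  I^B i → possible child types {O, A, B, AB} ✓
  i i → possible child types {O, A} ✓

I^A i, I^B i, i i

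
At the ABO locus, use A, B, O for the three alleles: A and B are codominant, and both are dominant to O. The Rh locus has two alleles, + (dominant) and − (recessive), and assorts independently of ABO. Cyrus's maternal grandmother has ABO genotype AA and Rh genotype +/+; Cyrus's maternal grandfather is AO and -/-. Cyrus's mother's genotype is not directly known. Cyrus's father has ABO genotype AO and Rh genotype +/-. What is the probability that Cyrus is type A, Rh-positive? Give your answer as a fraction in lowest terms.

Cyrus's mother's ABO genotype from AA × AO: 1/2 AA, 1/2 AO.
Crossing each possibility with the father AO and summing P(type A): 1/2·1 + 1/2·3/4 = 7/8.
Similarly for Rh via the mother's Rh distribution: P(Rh+) = 3/4.
Independent loci: 7/8 × 3/4 = 21/32.

21/32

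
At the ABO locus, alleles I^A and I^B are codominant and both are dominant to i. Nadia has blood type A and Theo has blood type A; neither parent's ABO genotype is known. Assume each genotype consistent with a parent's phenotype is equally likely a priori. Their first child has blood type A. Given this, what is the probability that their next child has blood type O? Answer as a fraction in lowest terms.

Possible genotypes: Nadia ∈ {I^A I^A, I^A i}; Theo ∈ {I^A I^A, I^A i}.
Weight each parental genotype pair by prior × P(type-A child):
  I^A I^A × I^A I^A: posterior weight 4/15; P(next child type O) = 0.
  I^A I^A × I^A i: posterior weight 4/15; P(next child type O) = 0.
  I^A i × I^A I^A: posterior weight 4/15; P(next child type O) = 0.
  I^A i × I^A i: posterior weight 1/5; P(next child type O) = 1/4.
Weighted sum = 1/20.

1/20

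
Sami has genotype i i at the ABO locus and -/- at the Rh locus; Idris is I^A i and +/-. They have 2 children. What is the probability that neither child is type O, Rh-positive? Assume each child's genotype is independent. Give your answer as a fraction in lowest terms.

ABO cross i i × I^A i → 1/2 O, 1/2 A.
Rh cross -/- × +/- → 1/2 Rh+, 1/2 Rh-; so P(type O, Rh-positive) = 1/2 × 1/2 = 1/4 per child.
P(not type O, Rh-positive) = 3/4 for one child; (3/4)^2 = 9/16.

9/16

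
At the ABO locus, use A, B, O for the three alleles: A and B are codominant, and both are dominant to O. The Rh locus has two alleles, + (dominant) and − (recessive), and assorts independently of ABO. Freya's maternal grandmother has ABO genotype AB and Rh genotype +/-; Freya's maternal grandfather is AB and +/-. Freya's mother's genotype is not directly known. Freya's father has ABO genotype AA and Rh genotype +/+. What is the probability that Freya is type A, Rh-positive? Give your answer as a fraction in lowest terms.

1/2

Freya's mother's ABO genotype from AB × AB: 1/4 AA, 1/2 AB, 1/4 BB.
Crossing each possibility with the father AA and summing P(type A): 1/4·1 + 1/2·1/2 + 1/4·0 = 1/2.
Similarly for Rh via the mother's Rh distribution: P(Rh+) = 1.
Independent loci: 1/2 × 1 = 1/2.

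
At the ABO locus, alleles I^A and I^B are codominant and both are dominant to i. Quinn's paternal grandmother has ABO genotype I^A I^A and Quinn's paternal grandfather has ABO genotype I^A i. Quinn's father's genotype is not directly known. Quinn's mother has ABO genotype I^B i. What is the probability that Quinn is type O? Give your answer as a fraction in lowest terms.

Quinn's father's ABO genotype from I^A I^A × I^A i: 1/2 I^A I^A, 1/2 I^A i.
Crossing each possibility with the mother I^B i and summing P(type O): 1/2·0 + 1/2·1/4 = 1/8.

1/8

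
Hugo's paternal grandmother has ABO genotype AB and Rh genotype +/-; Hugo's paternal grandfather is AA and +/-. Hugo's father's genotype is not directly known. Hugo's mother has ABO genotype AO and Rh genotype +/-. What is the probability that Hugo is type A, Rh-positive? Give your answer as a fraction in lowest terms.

9/16

Hugo's father's ABO genotype from AB × AA: 1/2 AA, 1/2 AB.
Crossing each possibility with the mother AO and summing P(type A): 1/2·1 + 1/2·1/2 = 3/4.
Similarly for Rh via the father's Rh distribution: P(Rh+) = 3/4.
Independent loci: 3/4 × 3/4 = 9/16.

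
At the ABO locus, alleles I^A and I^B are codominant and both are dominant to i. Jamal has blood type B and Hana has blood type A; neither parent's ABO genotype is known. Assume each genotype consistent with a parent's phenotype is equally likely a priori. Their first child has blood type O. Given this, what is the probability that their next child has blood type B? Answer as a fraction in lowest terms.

1/4

Possible genotypes: Jamal ∈ {I^B I^B, I^B i}; Hana ∈ {I^A I^A, I^A i}.
Weight each parental genotype pair by prior × P(type-O child):
  I^B i × I^A i: posterior weight 1; P(next child type B) = 1/4.
Weighted sum = 1/4.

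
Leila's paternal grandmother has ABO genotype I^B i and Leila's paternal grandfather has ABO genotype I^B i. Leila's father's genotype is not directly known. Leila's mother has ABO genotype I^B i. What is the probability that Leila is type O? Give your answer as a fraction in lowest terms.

1/4

Leila's father's ABO genotype from I^B i × I^B i: 1/4 I^B I^B, 1/2 I^B i, 1/4 i i.
Crossing each possibility with the mother I^B i and summing P(type O): 1/4·0 + 1/2·1/4 + 1/4·1/2 = 1/4.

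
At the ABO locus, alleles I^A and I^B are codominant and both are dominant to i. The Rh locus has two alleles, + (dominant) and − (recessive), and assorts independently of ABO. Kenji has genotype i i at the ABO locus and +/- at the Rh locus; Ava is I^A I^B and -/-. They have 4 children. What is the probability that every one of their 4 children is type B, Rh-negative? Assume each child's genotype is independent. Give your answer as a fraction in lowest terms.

1/256

ABO cross i i × I^A I^B → 1/2 A, 1/2 B.
Rh cross +/- × -/- → 1/2 Rh+, 1/2 Rh-; so P(type B, Rh-negative) = 1/2 × 1/2 = 1/4 per child.
All 4 independent: (1/4)^4 = 1/256.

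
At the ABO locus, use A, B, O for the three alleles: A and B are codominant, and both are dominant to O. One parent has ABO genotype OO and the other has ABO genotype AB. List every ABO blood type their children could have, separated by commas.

Gametes from OO × AB give offspring ABO genotypes AO, BO, i.e. phenotypes A, B.

A, B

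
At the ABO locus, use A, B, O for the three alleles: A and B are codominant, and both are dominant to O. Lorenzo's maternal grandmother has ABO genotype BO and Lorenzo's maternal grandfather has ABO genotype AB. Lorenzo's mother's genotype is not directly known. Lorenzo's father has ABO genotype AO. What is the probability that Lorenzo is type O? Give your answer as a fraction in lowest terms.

1/8

Lorenzo's mother's ABO genotype from BO × AB: 1/4 AB, 1/4 AO, 1/4 BB, 1/4 BO.
Crossing each possibility with the father AO and summing P(type O): 1/4·0 + 1/4·1/4 + 1/4·0 + 1/4·1/4 = 1/8.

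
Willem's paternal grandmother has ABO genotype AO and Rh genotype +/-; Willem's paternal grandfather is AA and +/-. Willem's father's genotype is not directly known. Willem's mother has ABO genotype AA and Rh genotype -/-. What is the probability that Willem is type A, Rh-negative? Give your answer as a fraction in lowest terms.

Willem's father's ABO genotype from AO × AA: 1/2 AA, 1/2 AO.
Crossing each possibility with the mother AA and summing P(type A): 1/2·1 + 1/2·1 = 1.
Similarly for Rh via the father's Rh distribution: P(Rh-) = 1/2.
Independent loci: 1 × 1/2 = 1/2.

1/2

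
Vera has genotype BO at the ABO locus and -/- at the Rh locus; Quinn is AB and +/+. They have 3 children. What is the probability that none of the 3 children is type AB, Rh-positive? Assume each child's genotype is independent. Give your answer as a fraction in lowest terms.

ABO cross BO × AB → 1/4 A, 1/2 B, 1/4 AB.
Rh cross -/- × +/+ → 1 Rh+; so P(type AB, Rh-positive) = 1/4 × 1 = 1/4 per child.
P(not type AB, Rh-positive) = 3/4 for one child; (3/4)^3 = 27/64.

27/64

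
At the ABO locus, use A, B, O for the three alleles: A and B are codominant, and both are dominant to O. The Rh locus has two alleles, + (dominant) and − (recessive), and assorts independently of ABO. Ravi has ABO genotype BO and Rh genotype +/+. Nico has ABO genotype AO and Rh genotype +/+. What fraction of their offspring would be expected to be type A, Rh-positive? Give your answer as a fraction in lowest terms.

1/4

ABO cross BO × AO → offspring phenotypes: 1/4 O, 1/4 A, 1/4 B, 1/4 AB.
Rh cross +/+ × +/+ → 1 Rh+.
Independent loci: P(type A, Rh-positive) = 1/4 × 1 = 1/4.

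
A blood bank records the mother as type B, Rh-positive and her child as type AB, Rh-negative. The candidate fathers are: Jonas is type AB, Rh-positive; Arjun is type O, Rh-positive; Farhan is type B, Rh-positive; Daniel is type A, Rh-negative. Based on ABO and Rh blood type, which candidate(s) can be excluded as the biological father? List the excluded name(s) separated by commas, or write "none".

A candidate is excluded only if no genotype consistent with his phenotype could produce a type AB, Rh-negative child with a type B, Rh-positive mother.
Arjun (type O, Rh+): no genotype consistent with that phenotype can produce a type-AB Rh- child with a type-B mother.
Farhan (type B, Rh+): no genotype consistent with that phenotype can produce a type-AB Rh- child with a type-B mother.

Arjun, Farhan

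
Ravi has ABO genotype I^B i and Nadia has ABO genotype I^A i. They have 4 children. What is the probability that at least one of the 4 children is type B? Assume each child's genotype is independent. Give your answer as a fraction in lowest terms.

175/256

ABO cross I^B i × I^A i → 1/4 O, 1/4 A, 1/4 B, 1/4 AB.
So P(type B) = 1/4 per child.
P(none) = (3/4)^4 = 81/256; P(at least one) = 1 − 81/256 = 175/256.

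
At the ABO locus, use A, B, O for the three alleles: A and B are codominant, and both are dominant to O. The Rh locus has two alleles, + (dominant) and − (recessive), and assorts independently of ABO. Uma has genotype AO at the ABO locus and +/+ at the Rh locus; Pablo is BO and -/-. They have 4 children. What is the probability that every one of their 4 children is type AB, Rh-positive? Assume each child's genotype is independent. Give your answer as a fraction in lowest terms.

1/256

ABO cross AO × BO → 1/4 O, 1/4 A, 1/4 B, 1/4 AB.
Rh cross +/+ × -/- → 1 Rh+; so P(type AB, Rh-positive) = 1/4 × 1 = 1/4 per child.
All 4 independent: (1/4)^4 = 1/256.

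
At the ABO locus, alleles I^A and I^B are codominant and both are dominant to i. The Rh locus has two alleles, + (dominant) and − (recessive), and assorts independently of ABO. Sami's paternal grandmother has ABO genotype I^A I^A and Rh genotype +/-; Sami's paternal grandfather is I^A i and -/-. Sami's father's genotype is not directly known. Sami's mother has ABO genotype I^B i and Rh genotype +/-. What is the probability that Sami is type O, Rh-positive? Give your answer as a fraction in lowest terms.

Sami's father's ABO genotype from I^A I^A × I^A i: 1/2 I^A I^A, 1/2 I^A i.
Crossing each possibility with the mother I^B i and summing P(type O): 1/2·0 + 1/2·1/4 = 1/8.
Similarly for Rh via the father's Rh distribution: P(Rh+) = 5/8.
Independent loci: 1/8 × 5/8 = 5/64.

5/64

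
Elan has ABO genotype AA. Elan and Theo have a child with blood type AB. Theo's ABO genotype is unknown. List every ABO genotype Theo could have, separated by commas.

For each candidate genotype of Theo, check whether crossing it with AA can produce every observed child phenotype.
  AA → possible child types {A} ✗
  AB → possible child types {A, AB} ✓
  AO → possible child types {A} ✗
  BB → possible child types {AB} ✓
  BO → possible child types {A, AB} ✓
  OO → possible child types {A} ✗

AB, BB, BO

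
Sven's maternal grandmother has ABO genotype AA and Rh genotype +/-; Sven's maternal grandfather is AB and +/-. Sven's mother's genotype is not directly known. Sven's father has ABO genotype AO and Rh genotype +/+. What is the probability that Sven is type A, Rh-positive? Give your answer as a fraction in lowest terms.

3/4

Sven's mother's ABO genotype from AA × AB: 1/2 AA, 1/2 AB.
Crossing each possibility with the father AO and summing P(type A): 1/2·1 + 1/2·1/2 = 3/4.
Similarly for Rh via the mother's Rh distribution: P(Rh+) = 1.
Independent loci: 3/4 × 1 = 3/4.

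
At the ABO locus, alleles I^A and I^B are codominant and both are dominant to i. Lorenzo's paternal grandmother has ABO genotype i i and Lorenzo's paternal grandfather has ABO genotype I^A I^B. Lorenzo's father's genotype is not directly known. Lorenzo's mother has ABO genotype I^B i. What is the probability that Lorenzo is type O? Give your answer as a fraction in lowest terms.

1/4

Lorenzo's father's ABO genotype from i i × I^A I^B: 1/2 I^A i, 1/2 I^B i.
Crossing each possibility with the mother I^B i and summing P(type O): 1/2·1/4 + 1/2·1/4 = 1/4.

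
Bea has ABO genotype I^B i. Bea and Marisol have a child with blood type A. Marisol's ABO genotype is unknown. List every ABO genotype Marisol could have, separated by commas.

I^A I^A, I^A I^B, I^A i

For each candidate genotype of Marisol, check whether crossing it with I^B i can produce every observed child phenotype.
  I^A I^A → possible child types {A, AB} ✓
  I^A I^B → possible child types {A, B, AB} ✓
  I^A i → possible child types {O, A, B, AB} ✓
  I^B I^B → possible child types {B} ✗
  I^B i → possible child types {O, B} ✗
  i i → possible child types {O, B} ✗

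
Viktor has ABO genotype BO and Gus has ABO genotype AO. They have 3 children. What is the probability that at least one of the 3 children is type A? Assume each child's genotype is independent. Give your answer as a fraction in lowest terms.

37/64

ABO cross BO × AO → 1/4 O, 1/4 A, 1/4 B, 1/4 AB.
So P(type A) = 1/4 per child.
P(none) = (3/4)^3 = 27/64; P(at least one) = 1 − 27/64 = 37/64.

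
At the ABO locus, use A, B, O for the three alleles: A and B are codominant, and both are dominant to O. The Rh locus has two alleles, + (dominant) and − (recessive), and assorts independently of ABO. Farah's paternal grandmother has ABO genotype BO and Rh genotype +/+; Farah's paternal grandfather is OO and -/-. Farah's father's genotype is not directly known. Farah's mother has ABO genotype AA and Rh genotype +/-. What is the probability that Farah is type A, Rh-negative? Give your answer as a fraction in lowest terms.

Farah's father's ABO genotype from BO × OO: 1/2 BO, 1/2 OO.
Crossing each possibility with the mother AA and summing P(type A): 1/2·1/2 + 1/2·1 = 3/4.
Similarly for Rh via the father's Rh distribution: P(Rh-) = 1/4.
Independent loci: 3/4 × 1/4 = 3/16.

3/16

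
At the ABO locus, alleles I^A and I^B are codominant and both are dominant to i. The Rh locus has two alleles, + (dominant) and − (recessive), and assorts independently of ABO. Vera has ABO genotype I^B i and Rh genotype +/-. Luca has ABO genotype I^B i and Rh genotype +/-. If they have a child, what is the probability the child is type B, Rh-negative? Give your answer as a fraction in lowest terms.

3/16

ABO cross I^B i × I^B i → offspring phenotypes: 1/4 O, 3/4 B.
Rh cross +/- × +/- → 3/4 Rh+, 1/4 Rh-.
Independent loci: P(type B, Rh-negative) = 3/4 × 1/4 = 3/16.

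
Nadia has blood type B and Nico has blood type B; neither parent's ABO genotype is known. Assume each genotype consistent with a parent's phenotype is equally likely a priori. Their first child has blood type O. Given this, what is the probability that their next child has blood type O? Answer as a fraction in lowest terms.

Possible genotypes: Nadia ∈ {BB, BO}; Nico ∈ {BB, BO}.
Weight each parental genotype pair by prior × P(type-O child):
  BO × BO: posterior weight 1; P(next child type O) = 1/4.
Weighted sum = 1/4.

1/4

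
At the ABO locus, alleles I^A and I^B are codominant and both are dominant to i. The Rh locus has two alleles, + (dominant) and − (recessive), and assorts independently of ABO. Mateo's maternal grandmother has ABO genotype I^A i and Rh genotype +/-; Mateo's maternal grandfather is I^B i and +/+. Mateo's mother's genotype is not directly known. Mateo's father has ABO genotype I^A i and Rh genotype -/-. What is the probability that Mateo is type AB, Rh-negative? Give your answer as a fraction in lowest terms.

Mateo's mother's ABO genotype from I^A i × I^B i: 1/4 I^A I^B, 1/4 I^A i, 1/4 I^B i, 1/4 i i.
Crossing each possibility with the father I^A i and summing P(type AB): 1/4·1/4 + 1/4·0 + 1/4·1/4 + 1/4·0 = 1/8.
Similarly for Rh via the mother's Rh distribution: P(Rh-) = 1/4.
Independent loci: 1/8 × 1/4 = 1/32.

1/32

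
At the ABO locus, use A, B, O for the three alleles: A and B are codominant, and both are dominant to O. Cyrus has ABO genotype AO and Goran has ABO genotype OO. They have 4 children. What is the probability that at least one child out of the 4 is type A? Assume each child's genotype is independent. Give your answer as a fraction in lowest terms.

15/16

ABO cross AO × OO → 1/2 O, 1/2 A.
So P(type A) = 1/2 per child.
P(none) = (1/2)^4 = 1/16; P(at least one) = 1 − 1/16 = 15/16.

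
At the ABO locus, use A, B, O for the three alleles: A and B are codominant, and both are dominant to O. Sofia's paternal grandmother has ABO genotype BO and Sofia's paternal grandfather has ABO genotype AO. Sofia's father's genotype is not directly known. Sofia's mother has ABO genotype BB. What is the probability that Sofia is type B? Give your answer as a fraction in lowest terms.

Sofia's father's ABO genotype from BO × AO: 1/4 AB, 1/4 AO, 1/4 BO, 1/4 OO.
Crossing each possibility with the mother BB and summing P(type B): 1/4·1/2 + 1/4·1/2 + 1/4·1 + 1/4·1 = 3/4.

3/4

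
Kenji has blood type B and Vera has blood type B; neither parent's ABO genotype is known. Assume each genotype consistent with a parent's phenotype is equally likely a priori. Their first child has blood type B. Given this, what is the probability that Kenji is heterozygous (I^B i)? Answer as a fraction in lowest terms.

Possible genotypes: Kenji ∈ {I^B I^B, I^B i}; Vera ∈ {I^B I^B, I^B i}.
Weight each parental genotype pair by prior × P(type-B child):
  I^B I^B × I^B I^B: posterior weight 4/15.
  I^B I^B × I^B i: posterior weight 4/15.
  I^B i × I^B I^B: posterior weight 4/15.
  I^B i × I^B i: posterior weight 1/5.
Sum the posterior weight over pairs where Kenji is I^B i: 7/15.

7/15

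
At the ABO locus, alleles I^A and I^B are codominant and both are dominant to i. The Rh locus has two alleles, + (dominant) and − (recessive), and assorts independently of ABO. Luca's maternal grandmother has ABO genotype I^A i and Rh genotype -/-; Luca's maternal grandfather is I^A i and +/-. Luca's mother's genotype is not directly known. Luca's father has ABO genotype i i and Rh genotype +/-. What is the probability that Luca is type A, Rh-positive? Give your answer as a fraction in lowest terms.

5/16

Luca's mother's ABO genotype from I^A i × I^A i: 1/4 I^A I^A, 1/2 I^A i, 1/4 i i.
Crossing each possibility with the father i i and summing P(type A): 1/4·1 + 1/2·1/2 + 1/4·0 = 1/2.
Similarly for Rh via the mother's Rh distribution: P(Rh+) = 5/8.
Independent loci: 1/2 × 5/8 = 5/16.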